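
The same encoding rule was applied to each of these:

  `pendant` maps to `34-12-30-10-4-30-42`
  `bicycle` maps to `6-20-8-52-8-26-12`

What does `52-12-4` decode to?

Each letter becomes 2×(its alphabet position, a=1..z=26) + 2.
Decoding 52-12-4: 52→(52−2)÷2=25=y, 12→(12−2)÷2=5=e, 4→(4−2)÷2=1=a.

yea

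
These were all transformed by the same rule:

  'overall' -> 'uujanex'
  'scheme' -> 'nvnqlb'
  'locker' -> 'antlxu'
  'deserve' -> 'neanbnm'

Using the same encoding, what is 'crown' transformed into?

wfxal

The output letters match the input read backwards, each shifted +9: overall reversed is llarevo. Two steps: reverse the string, then apply a Caesar shift of +9.
On crown: reverse → nworc; then shift: n+9=w, w+9=f, o+9=x, r+9=a, c+9=l.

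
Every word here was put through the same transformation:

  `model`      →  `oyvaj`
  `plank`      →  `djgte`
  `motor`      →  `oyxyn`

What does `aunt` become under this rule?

m(12)→o(14) and o(14)→y(24) fit y≡5x+6 (mod 26); the inverse of 5 mod 26 is 21. Each letter's alphabet position (a=0..z=25) is mapped through 5·x+6 mod 26 — an affine cipher.
Applying it to aunt: a(0)→5·0+6≡6=g; u(20)→5·20+6≡2=c; n(13)→5·13+6≡19=t; t(19)→5·19+6≡23=x (all mod 26).

gctx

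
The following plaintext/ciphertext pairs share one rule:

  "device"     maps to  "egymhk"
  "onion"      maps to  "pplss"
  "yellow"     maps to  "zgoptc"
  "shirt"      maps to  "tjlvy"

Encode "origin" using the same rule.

ptlknt

In device: d→e is +1, e→g is +2, v→y is +3, i→m is +4 — the shift increases by 1 each position. Letter i (0-indexed) is shifted by i+1, so successive shifts are 1, 2, 3, ….
For origin: o+1=p, r+2=t, i+3=l, g+4=k, i+5=n, n+6=t.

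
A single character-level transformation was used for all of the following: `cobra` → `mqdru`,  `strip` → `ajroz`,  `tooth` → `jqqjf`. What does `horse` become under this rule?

Treating letters as 0–25, the rule is x ↦ 9x + 20 (mod 26).
On horse: h(7)→9·7+20≡5=f; o(14)→9·14+20≡16=q; r(17)→9·17+20≡17=r; s(18)→9·18+20≡0=a; e(4)→9·4+20≡4=e (all mod 26).

fqrae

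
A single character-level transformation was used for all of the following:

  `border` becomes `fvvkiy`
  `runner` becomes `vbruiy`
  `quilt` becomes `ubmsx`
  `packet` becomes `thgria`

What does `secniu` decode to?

oxygen

It's a Vigenère-style cipher with numeric key [4,7]: position i shifts by key[i mod 2].
Undoing it on secniu: s−4=o, e−7=x, c−4=y, n−7=g, i−4=e, u−7=n.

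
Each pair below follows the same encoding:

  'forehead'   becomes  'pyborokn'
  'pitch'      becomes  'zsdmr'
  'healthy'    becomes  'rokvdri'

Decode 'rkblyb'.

harbor

Compare letters: f→p is +10, o→y is +10, r→b is +10 — a constant shift. This is a Caesar cipher with shift 10.
Reversing it on rkblyb: r−10=h, k−10=a, b−10=r, l−10=b, y−10=o, b−10=r.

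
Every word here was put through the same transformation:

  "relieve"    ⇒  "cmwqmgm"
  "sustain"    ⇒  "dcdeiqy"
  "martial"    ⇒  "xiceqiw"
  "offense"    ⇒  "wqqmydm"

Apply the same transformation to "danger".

oiyrmc

The shift depends on letter class: consonant r→c is +11, but vowel e→m is +8. The rule splits by letter class: vowels +8, consonants +11.
For danger: d(cons)+11=o, a(vowel)+8=i, n(cons)+11=y, g(cons)+11=r, e(vowel)+8=m, r(cons)+11=c.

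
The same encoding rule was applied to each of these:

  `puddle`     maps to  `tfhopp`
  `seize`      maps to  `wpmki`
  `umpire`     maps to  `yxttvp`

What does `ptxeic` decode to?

Shifts by position in puddle: pos 0: p→t (+4), pos 1: u→f (+11), pos 2: d→h (+4), pos 3: d→o (+11) — repeating every 2. The shifts repeat in a cycle of length 2: positions 0,1,… shift by +4, +11, then the pattern repeats.
Reversing it on ptxeic: p−4=l, t−11=i, x−4=t, e−11=t, i−4=e, c−11=r.

litter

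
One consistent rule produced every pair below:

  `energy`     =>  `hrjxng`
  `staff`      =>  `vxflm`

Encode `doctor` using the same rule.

gshzvz

In energy: e→h is +3, n→r is +4, e→j is +5, r→x is +6 — the shift increases by 1 each position. The shift increases by 1 at each position, starting from +3: 3, 4, 5, ….
Applying it to doctor: d+3=g, o+4=s, c+5=h, t+6=z, o+7=v, r+8=z.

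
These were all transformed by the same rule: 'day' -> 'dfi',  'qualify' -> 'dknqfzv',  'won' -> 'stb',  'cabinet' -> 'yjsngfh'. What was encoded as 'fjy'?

The output letters match the input read backwards, each shifted +5: day reversed is yad. Read the word backwards and shift each letter +5.
Undoing it on fjy: shift back: f−5=a, j−5=e, y−5=t → aet; then reverse → tea.

tea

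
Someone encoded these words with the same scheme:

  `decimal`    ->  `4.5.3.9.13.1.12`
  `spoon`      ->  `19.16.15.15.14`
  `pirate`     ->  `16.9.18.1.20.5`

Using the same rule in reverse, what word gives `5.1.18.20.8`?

d is letter #4 and maps to 4: an offset of 0. Each letter is replaced by its alphabet position (a=1, b=2, …, z=26).
Reversing it on 5.1.18.20.8: 5=e, 1=a, 18=r, 20=t, 8=h.

earth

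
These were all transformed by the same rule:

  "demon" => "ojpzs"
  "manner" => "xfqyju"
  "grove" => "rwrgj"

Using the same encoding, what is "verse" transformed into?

The shifts repeat in a cycle of length 3: positions 0,1,… shift by +11, +5, +3, then the pattern repeats.
On verse: v+11=g, e+5=j, r+3=u, s+11=d, e+5=j.

gjudj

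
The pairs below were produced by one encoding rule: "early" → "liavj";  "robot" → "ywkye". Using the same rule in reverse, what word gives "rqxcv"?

kiosk

In early: e→l is +7, a→i is +8, r→a is +9, l→v is +10 — the shift increases by 1 each position. Each letter shifts forward by (position + 7), i.e. 7, 8, 9, … — the shift grows by one for each successive letter.
Decoding rqxcv: r−7=k, q−8=i, x−9=o, c−10=s, v−11=k.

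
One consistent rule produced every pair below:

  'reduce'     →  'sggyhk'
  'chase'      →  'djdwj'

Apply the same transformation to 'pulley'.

qwopje

In reduce: r→s is +1, e→g is +2, d→g is +3, u→y is +4 — the shift increases by 1 each position. The shift increases by 1 at each position, starting from +1: 1, 2, 3, ….
On pulley: p+1=q, u+2=w, l+3=o, l+4=p, e+5=j, y+6=e.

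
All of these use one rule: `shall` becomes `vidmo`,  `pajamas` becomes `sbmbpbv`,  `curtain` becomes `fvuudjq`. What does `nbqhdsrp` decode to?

Shifts by position in shall: pos 0: s→v (+3), pos 1: h→i (+1), pos 2: a→d (+3), pos 3: l→m (+1) — repeating every 2. It's a Vigenère-style cipher with numeric key [3,1]: position i shifts by key[i mod 2].
Undoing it on nbqhdsrp: n−3=k, b−1=a, q−3=n, h−1=g, d−3=a, s−1=r, r−3=o, p−1=o.

kangaroo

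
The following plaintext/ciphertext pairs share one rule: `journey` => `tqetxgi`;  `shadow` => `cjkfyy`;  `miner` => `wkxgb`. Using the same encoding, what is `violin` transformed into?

fkynsp

Shifts by position in journey: pos 0: j→t (+10), pos 1: o→q (+2), pos 2: u→e (+10), pos 3: r→t (+2) — repeating every 2. It's a Vigenère-style cipher with numeric key [10,2]: position i shifts by key[i mod 2].
For violin: v+10=f, i+2=k, o+10=y, l+2=n, i+10=s, n+2=p.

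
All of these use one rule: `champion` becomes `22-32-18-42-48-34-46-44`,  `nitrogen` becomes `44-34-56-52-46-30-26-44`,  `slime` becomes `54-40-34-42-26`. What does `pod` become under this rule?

48-46-24

c(#3)→22 and h(#8)→32: differences scale by 2, so n = 2·pos + 16. Each letter becomes 2×(its alphabet position, a=1..z=26) + 16.
On pod: p=16→48, o=15→46, d=4→24.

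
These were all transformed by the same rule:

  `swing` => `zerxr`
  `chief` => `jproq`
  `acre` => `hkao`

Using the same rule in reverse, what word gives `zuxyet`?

smooth

In swing: s→z is +7, w→e is +8, i→r is +9, n→x is +10 — the shift increases by 1 each position. The shift increases by 1 at each position, starting from +7: 7, 8, 9, ….
Undoing it on zuxyet: z−7=s, u−8=m, x−9=o, y−10=o, e−11=t, t−12=h.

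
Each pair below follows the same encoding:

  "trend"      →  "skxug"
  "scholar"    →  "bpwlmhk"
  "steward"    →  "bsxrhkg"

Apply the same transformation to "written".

rknssxu

t(19)→s(18) and r(17)→k(10) fit y≡17x+7 (mod 26); the inverse of 17 mod 26 is 23. Each letter's alphabet position (a=0..z=25) is mapped through 17·x+7 mod 26 — an affine cipher.
On written: w(22)→17·22+7≡17=r; r(17)→17·17+7≡10=k; i(8)→17·8+7≡13=n; t(19)→17·19+7≡18=s; t(19)→17·19+7≡18=s; e(4)→17·4+7≡23=x; n(13)→17·13+7≡20=u (all mod 26).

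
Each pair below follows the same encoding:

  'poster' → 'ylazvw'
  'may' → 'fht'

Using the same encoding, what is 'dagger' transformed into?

The output letters match the input read backwards, each shifted +7: poster reversed is retsop. The word is reversed, then every letter is shifted forward by 7.
Applying it to dagger: reverse → reggad; then shift: r+7=y, e+7=l, g+7=n, g+7=n, a+7=h, d+7=k.

ylnnhk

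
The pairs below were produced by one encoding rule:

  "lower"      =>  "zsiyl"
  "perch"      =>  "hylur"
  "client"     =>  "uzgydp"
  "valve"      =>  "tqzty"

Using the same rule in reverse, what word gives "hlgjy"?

This is an affine cipher: with a=0,…,z=25, each position x becomes (15x+16) mod 26.
Undoing it on hlgjy: h(7)→7·(7−16)≡15=p; l(11)→7·(11−16)≡17=r; g(6)→7·(6−16)≡8=i; j(9)→7·(9−16)≡3=d; y(24)→7·(24−16)≡4=e (all mod 26).

pride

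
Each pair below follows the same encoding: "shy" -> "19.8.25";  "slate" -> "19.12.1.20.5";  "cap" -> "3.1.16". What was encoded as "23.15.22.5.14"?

s is letter #19 and maps to 19: an offset of 0. Letters become their 1-indexed alphabet positions: a=1 … z=26.
Decoding 23.15.22.5.14: 23=w, 15=o, 22=v, 5=e, 14=n.

woven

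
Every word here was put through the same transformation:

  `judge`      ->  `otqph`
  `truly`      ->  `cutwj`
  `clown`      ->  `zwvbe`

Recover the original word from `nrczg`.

match

j(9)→o(14) and u(20)→t(19) fit y≡17x+17 (mod 26); the inverse of 17 mod 26 is 23. Treating letters as 0–25, the rule is x ↦ 17x + 17 (mod 26).
Reversing it on nrczg: n(13)→23·(13−17)≡12=m; r(17)→23·(17−17)≡0=a; c(2)→23·(2−17)≡19=t; z(25)→23·(25−17)≡2=c; g(6)→23·(6−17)≡7=h (all mod 26).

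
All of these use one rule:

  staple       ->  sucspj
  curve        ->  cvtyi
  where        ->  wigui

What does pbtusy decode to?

In staple: s→s is +0, t→u is +1, a→c is +2, p→s is +3 — the shift increases by 1 each position. Letter i (0-indexed) is shifted by i+0, so successive shifts are 0, 1, 2, ….
Undoing it on pbtusy: p−0=p, b−1=a, t−2=r, u−3=r, s−4=o, y−5=t.

parrot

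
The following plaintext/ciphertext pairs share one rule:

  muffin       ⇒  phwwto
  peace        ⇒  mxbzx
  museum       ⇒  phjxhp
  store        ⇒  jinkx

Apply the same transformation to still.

jitqq

Each letter's alphabet position (a=0..z=25) is mapped through 25·x+1 mod 26 — an affine cipher.
For still: s(18)→25·18+1≡9=j; t(19)→25·19+1≡8=i; i(8)→25·8+1≡19=t; l(11)→25·11+1≡16=q; l(11)→25·11+1≡16=q (all mod 26).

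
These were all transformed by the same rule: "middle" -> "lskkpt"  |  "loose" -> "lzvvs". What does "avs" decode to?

lot

The output letters match the input read backwards, each shifted +7: middle reversed is elddim. The word is reversed, then every letter is shifted forward by 7.
Decoding avs: shift back: a−7=t, v−7=o, s−7=l → tol; then reverse → lot.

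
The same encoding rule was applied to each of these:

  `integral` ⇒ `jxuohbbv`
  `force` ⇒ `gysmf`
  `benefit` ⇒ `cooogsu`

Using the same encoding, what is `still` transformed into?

tdjvm

Shifts by position in integral: pos 0: i→j (+1), pos 1: n→x (+10), pos 2: t→u (+1), pos 3: e→o (+10) — repeating every 2. A repeating key of period 2 is used — shifts +1, +10 over and over.
For still: s+1=t, t+10=d, i+1=j, l+10=v, l+1=m.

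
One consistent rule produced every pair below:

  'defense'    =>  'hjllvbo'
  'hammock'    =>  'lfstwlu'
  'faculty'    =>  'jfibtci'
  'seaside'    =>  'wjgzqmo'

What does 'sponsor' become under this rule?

wuuuaxb

In defense: d→h is +4, e→j is +5, f→l is +6, e→l is +7 — the shift increases by 1 each position. The shift increases by 1 at each position, starting from +4: 4, 5, 6, ….
For sponsor: s+4=w, p+5=u, o+6=u, n+7=u, s+8=a, o+9=x, r+10=b.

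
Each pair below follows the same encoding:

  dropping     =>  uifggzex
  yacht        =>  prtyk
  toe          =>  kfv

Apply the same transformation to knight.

bezxyk

Compare letters: d→u is +17, r→i is +17, o→f is +17 — a constant shift. It's a constant shift of +17 (ROT17).
On knight: k+17=b, n+17=e, i+17=z, g+17=x, h+17=y, t+17=k.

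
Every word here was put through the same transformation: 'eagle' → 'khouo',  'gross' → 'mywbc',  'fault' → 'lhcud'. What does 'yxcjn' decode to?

In eagle: e→k is +6, a→h is +7, g→o is +8, l→u is +9 — the shift increases by 1 each position. Each letter shifts forward by (position + 6), i.e. 6, 7, 8, … — the shift grows by one for each successive letter.
Undoing it on yxcjn: y−6=s, x−7=q, c−8=u, j−9=a, n−10=d.

squad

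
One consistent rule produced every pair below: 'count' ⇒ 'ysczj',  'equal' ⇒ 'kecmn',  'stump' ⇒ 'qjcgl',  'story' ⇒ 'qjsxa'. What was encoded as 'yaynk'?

This is an affine cipher: with a=0,…,z=25, each position x becomes (19x+12) mod 26.
Reversing it on yaynk: y(24)→11·(24−12)≡2=c; a(0)→11·(0−12)≡24=y; y(24)→11·(24−12)≡2=c; n(13)→11·(13−12)≡11=l; k(10)→11·(10−12)≡4=e (all mod 26).

cycle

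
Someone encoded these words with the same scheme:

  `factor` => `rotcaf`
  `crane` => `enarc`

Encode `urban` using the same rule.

The output letters match the input read backwards: factor reversed is rotcaf. It's just the letters in reverse order.
For urban: reverse → nabru.

nabru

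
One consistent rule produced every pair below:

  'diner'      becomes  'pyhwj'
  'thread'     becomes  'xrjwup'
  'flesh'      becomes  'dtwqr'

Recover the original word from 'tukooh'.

lagoon

d(3)→p(15) and i(8)→y(24) fit y≡7x+20 (mod 26); the inverse of 7 mod 26 is 15. This is an affine cipher: with a=0,…,z=25, each position x becomes (7x+20) mod 26.
Reversing it on tukooh: t(19)→15·(19−20)≡11=l; u(20)→15·(20−20)≡0=a; k(10)→15·(10−20)≡6=g; o(14)→15·(14−20)≡14=o; o(14)→15·(14−20)≡14=o; h(7)→15·(7−20)≡13=n (all mod 26).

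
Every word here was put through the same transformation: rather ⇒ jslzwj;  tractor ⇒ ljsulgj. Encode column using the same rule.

ugdmef

It's a constant shift of +18 (ROT18).
On column: c+18=u, o+18=g, l+18=d, u+18=m, m+18=e, n+18=f.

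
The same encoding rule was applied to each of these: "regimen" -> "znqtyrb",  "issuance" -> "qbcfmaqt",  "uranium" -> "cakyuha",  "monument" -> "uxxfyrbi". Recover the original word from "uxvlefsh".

In regimen: r→z is +8, e→n is +9, g→q is +10, i→t is +11 — the shift increases by 1 each position. Letter i (0-indexed) is shifted by i+8, so successive shifts are 8, 9, 10, ….
Undoing it on uxvlefsh: u−8=m, x−9=o, v−10=l, l−11=a, e−12=s, f−13=s, s−14=e, h−15=s.

molasses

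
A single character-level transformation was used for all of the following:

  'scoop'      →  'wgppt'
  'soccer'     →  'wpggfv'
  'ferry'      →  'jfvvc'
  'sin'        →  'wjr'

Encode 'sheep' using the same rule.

wlfft

The shift depends on letter class: consonant s→w is +4, but vowel o→p is +1. Two shifts are in play — +1 for a/e/i/o/u, +4 for every other letter.
Applying it to sheep: s(cons)+4=w, h(cons)+4=l, e(vowel)+1=f, e(vowel)+1=f, p(cons)+4=t.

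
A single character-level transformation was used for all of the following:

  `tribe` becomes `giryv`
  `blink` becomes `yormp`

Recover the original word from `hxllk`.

scoop

Each pair mirrors across the alphabet (t↔g, r↔i, i↔r): positions sum to 25. Letters are reflected about the middle of the alphabet (position → 25−position): Atbash.
Reversing it on hxllk: h↔s, x↔c, l↔o, l↔o, k↔p.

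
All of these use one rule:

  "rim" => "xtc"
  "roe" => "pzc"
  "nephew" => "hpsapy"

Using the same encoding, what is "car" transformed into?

cln

Read the word backwards and shift each letter +11.
For car: reverse → rac; then shift: r+11=c, a+11=l, c+11=n.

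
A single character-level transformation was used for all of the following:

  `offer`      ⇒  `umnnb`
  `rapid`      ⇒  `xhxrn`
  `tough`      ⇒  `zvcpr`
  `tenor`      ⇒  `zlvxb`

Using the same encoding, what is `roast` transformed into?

xvibd

In offer: o→u is +6, f→m is +7, f→n is +8, e→n is +9 — the shift increases by 1 each position. Each letter shifts forward by (position + 6), i.e. 6, 7, 8, … — the shift grows by one for each successive letter.
On roast: r+6=x, o+7=v, a+8=i, s+9=b, t+10=d.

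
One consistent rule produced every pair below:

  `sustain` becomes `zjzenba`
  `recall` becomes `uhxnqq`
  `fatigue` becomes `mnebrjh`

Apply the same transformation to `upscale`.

jkzxnqh

s(18)→z(25) and u(20)→j(9) fit y≡5x+13 (mod 26); the inverse of 5 mod 26 is 21. This is an affine cipher: with a=0,…,z=25, each position x becomes (5x+13) mod 26.
For upscale: u(20)→5·20+13≡9=j; p(15)→5·15+13≡10=k; s(18)→5·18+13≡25=z; c(2)→5·2+13≡23=x; a(0)→5·0+13≡13=n; l(11)→5·11+13≡16=q; e(4)→5·4+13≡7=h (all mod 26).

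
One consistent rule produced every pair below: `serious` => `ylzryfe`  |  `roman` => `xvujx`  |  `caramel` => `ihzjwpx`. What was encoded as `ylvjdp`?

senate

In serious: s→y is +6, e→l is +7, r→z is +8, i→r is +9 — the shift increases by 1 each position. The shift increases by 1 at each position, starting from +6: 6, 7, 8, ….
Decoding ylvjdp: y−6=s, l−7=e, v−8=n, j−9=a, d−10=t, p−11=e.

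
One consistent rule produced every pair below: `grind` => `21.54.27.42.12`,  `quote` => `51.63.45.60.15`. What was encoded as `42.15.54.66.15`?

nerve

Each letter becomes 3×(its alphabet position, a=1..z=26).
Undoing it on 42.15.54.66.15: 42→(42−0)÷3=14=n, 15→(15−0)÷3=5=e, 54→(54−0)÷3=18=r, 66→(66−0)÷3=22=v, 15→(15−0)÷3=5=e.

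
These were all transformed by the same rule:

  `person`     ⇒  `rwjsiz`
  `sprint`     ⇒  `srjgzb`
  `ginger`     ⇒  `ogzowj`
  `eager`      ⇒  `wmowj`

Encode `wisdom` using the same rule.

cgsniq

Treating letters as 0–25, the rule is x ↦ 9x + 12 (mod 26).
On wisdom: w(22)→9·22+12≡2=c; i(8)→9·8+12≡6=g; s(18)→9·18+12≡18=s; d(3)→9·3+12≡13=n; o(14)→9·14+12≡8=i; m(12)→9·12+12≡16=q (all mod 26).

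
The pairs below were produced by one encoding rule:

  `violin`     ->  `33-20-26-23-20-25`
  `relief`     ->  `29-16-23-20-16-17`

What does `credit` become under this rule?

v is letter #22 and maps to 33: an offset of 11. The number is (letter's place in the alphabet, a=1) + 11.
Applying it to credit: c=3→14, r=18→29, e=5→16, d=4→15, i=9→20, t=20→31.

14-29-16-15-20-31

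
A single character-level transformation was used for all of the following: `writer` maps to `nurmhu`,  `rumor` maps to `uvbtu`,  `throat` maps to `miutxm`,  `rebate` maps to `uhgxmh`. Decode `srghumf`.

liberty

w(22)→n(13) and r(17)→u(20) fit y≡9x+23 (mod 26); the inverse of 9 mod 26 is 3. Treating letters as 0–25, the rule is x ↦ 9x + 23 (mod 26).
Decoding srghumf: s(18)→3·(18−23)≡11=l; r(17)→3·(17−23)≡8=i; g(6)→3·(6−23)≡1=b; h(7)→3·(7−23)≡4=e; u(20)→3·(20−23)≡17=r; m(12)→3·(12−23)≡19=t; f(5)→3·(5−23)≡24=y (all mod 26).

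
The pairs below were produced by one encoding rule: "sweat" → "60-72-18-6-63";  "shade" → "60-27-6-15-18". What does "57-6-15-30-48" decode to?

s(#19)→60 and w(#23)→72: differences scale by 3, so n = 3·pos + 3. Each letter becomes 3×(its alphabet position, a=1..z=26) + 3.
Undoing it on 57-6-15-30-48: 57→(57−3)÷3=18=r, 6→(6−3)÷3=1=a, 15→(15−3)÷3=4=d, 30→(30−3)÷3=9=i, 48→(48−3)÷3=15=o.

radio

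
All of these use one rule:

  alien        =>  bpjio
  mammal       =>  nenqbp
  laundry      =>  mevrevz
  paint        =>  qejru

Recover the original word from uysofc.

turkey

Shifts by position in alien: pos 0: a→b (+1), pos 1: l→p (+4), pos 2: i→j (+1), pos 3: e→i (+4) — repeating every 2. The shifts repeat in a cycle of length 2: positions 0,1,… shift by +1, +4, then the pattern repeats.
Decoding uysofc: u−1=t, y−4=u, s−1=r, o−4=k, f−1=e, c−4=y.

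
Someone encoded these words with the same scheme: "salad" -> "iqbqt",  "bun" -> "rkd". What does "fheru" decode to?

probe

It's a constant shift of +16 (ROT16).
Reversing it on fheru: f−16=p, h−16=r, e−16=o, r−16=b, u−16=e.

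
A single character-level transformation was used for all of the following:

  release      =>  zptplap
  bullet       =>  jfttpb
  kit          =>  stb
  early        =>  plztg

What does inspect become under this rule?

tvaxpkb

Vowels shift forward by 11 and consonants shift forward by 8.
On inspect: i(vowel)+11=t, n(cons)+8=v, s(cons)+8=a, p(cons)+8=x, e(vowel)+11=p, c(cons)+8=k, t(cons)+8=b.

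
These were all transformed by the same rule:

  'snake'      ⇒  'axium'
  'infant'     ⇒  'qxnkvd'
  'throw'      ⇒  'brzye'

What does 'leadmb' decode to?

duster

The shifts repeat in a cycle of length 2: positions 0,1,… shift by +8, +10, then the pattern repeats.
Undoing it on leadmb: l−8=d, e−10=u, a−8=s, d−10=t, m−8=e, b−10=r.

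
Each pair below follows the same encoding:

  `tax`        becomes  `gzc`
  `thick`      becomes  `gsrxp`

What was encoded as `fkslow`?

uphold

Each pair mirrors across the alphabet (t↔g, a↔z, x↔c): positions sum to 25. This is the alphabet-reversal cipher (Atbash): a becomes z, b becomes y, etc.
Reversing it on fkslow: f↔u, k↔p, s↔h, l↔o, o↔l, w↔d.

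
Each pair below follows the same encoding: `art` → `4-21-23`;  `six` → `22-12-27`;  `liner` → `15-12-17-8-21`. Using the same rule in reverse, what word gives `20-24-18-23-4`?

a is letter #1 and maps to 4: an offset of 3. Letters become their 1-based position plus 3 (so a→4, b→5, …).
Reversing it on 20-24-18-23-4: 20→(20−3)÷1=17=q, 24→(24−3)÷1=21=u, 18→(18−3)÷1=15=o, 23→(23−3)÷1=20=t, 4→(4−3)÷1=1=a.

quota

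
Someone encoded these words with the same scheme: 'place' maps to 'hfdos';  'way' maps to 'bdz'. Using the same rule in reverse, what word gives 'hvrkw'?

those

The output letters match the input read backwards, each shifted +3: place reversed is ecalp. Read the word backwards and shift each letter +3.
Undoing it on hvrkw: shift back: h−3=e, v−3=s, r−3=o, k−3=h, w−3=t → esoht; then reverse → those.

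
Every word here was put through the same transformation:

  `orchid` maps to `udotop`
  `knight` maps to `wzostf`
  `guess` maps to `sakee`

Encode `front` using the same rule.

The shift depends on letter class: consonant r→d is +12, but vowel o→u is +6. Two shifts are in play — +6 for a/e/i/o/u, +12 for every other letter.
Applying it to front: f(cons)+12=r, r(cons)+12=d, o(vowel)+6=u, n(cons)+12=z, t(cons)+12=f.

rduzf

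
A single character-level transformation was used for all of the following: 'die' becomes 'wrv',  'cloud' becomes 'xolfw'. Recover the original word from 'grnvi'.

timer

Each pair mirrors across the alphabet (d↔w, i↔r, e↔v): positions sum to 25. This is the alphabet-reversal cipher (Atbash): a becomes z, b becomes y, etc.
Reversing it on grnvi: g↔t, r↔i, n↔m, v↔e, i↔r.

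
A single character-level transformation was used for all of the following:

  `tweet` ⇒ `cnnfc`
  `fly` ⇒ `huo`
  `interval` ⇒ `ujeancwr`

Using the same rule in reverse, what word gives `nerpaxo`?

forgive

The output letters match the input read backwards, each shifted +9: tweet reversed is teewt. Two steps: reverse the string, then apply a Caesar shift of +9.
Reversing it on nerpaxo: shift back: n−9=e, e−9=v, r−9=i, p−9=g, a−9=r, x−9=o, o−9=f → evigrof; then reverse → forgive.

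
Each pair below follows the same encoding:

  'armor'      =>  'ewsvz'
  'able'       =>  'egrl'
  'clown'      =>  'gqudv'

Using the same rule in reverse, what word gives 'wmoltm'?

shield

In armor: a→e is +4, r→w is +5, m→s is +6, o→v is +7 — the shift increases by 1 each position. The shift increases by 1 at each position, starting from +4: 4, 5, 6, ….
Reversing it on wmoltm: w−4=s, m−5=h, o−6=i, l−7=e, t−8=l, m−9=d.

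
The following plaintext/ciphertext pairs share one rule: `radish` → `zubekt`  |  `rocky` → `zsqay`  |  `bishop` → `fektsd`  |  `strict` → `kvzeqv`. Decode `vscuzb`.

toward

This is an affine cipher: with a=0,…,z=25, each position x becomes (11x+20) mod 26.
Undoing it on vscuzb: v(21)→19·(21−20)≡19=t; s(18)→19·(18−20)≡14=o; c(2)→19·(2−20)≡22=w; u(20)→19·(20−20)≡0=a; z(25)→19·(25−20)≡17=r; b(1)→19·(1−20)≡3=d (all mod 26).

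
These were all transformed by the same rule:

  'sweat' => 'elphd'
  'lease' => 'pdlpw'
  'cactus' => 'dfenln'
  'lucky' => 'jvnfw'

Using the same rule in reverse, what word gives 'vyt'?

The output letters match the input read backwards, each shifted +11: sweat reversed is taews. Two steps: reverse the string, then apply a Caesar shift of +11.
Reversing it on vyt: shift back: v−11=k, y−11=n, t−11=i → kni; then reverse → ink.

ink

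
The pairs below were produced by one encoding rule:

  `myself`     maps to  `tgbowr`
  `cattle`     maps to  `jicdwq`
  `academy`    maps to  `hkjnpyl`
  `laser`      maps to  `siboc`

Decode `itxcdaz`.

In myself: m→t is +7, y→g is +8, s→b is +9, e→o is +10 — the shift increases by 1 each position. Letter i (0-indexed) is shifted by i+7, so successive shifts are 7, 8, 9, ….
Decoding itxcdaz: i−7=b, t−8=l, x−9=o, c−10=s, d−11=s, a−12=o, z−13=m.

blossom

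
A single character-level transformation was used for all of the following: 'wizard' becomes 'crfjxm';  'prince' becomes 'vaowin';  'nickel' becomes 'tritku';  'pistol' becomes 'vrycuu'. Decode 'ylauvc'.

Shifts by position in wizard: pos 0: w→c (+6), pos 1: i→r (+9), pos 2: z→f (+6), pos 3: a→j (+9) — repeating every 2. It's a Vigenère-style cipher with numeric key [6,9]: position i shifts by key[i mod 2].
Reversing it on ylauvc: y−6=s, l−9=c, a−6=u, u−9=l, v−6=p, c−9=t.

sculpt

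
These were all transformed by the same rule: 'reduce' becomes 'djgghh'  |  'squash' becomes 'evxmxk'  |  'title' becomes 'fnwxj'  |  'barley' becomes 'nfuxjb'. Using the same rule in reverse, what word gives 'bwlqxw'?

priest

Shifts by position in reduce: pos 0: r→d (+12), pos 1: e→j (+5), pos 2: d→g (+3), pos 3: u→g (+12), pos 4: c→h (+5), pos 5: e→h (+3) — repeating every 3. It's a Vigenère-style cipher with numeric key [12,5,3]: position i shifts by key[i mod 3].
Undoing it on bwlqxw: b−12=p, w−5=r, l−3=i, q−12=e, x−5=s, w−3=t.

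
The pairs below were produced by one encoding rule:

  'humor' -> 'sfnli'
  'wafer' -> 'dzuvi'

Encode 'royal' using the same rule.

ilbzo

Letters are reflected about the middle of the alphabet (position → 25−position): Atbash.
For royal: r↔i, o↔l, y↔b, a↔z, l↔o.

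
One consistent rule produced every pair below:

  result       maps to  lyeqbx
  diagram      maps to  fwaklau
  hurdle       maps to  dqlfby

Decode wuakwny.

imagine

r(17)→l(11) and e(4)→y(24) fit y≡19x+0 (mod 26); the inverse of 19 mod 26 is 11. Treating letters as 0–25, the rule is x ↦ 19x + 0 (mod 26).
Undoing it on wuakwny: w(22)→11·(22−0)≡8=i; u(20)→11·(20−0)≡12=m; a(0)→11·(0−0)≡0=a; k(10)→11·(10−0)≡6=g; w(22)→11·(22−0)≡8=i; n(13)→11·(13−0)≡13=n; y(24)→11·(24−0)≡4=e (all mod 26).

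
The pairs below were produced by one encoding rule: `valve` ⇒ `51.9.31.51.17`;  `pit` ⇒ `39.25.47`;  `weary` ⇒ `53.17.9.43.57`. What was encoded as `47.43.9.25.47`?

trait

Each letter becomes 2×(its alphabet position, a=1..z=26) + 7.
Undoing it on 47.43.9.25.47: 47→(47−7)÷2=20=t, 43→(43−7)÷2=18=r, 9→(9−7)÷2=1=a, 25→(25−7)÷2=9=i, 47→(47−7)÷2=20=t.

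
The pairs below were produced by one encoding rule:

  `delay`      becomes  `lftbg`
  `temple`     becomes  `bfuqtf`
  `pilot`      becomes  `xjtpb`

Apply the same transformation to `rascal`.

Shifts by position in delay: pos 0: d→l (+8), pos 1: e→f (+1), pos 2: l→t (+8), pos 3: a→b (+1) — repeating every 2. The shifts repeat in a cycle of length 2: positions 0,1,… shift by +8, +1, then the pattern repeats.
For rascal: r+8=z, a+1=b, s+8=a, c+1=d, a+8=i, l+1=m.

zbadim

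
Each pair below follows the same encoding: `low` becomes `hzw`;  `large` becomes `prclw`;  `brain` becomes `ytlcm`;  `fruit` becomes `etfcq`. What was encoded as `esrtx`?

might

The output letters match the input read backwards, each shifted +11: low reversed is wol. Two steps: reverse the string, then apply a Caesar shift of +11.
Decoding esrtx: shift back: e−11=t, s−11=h, r−11=g, t−11=i, x−11=m → thgim; then reverse → might.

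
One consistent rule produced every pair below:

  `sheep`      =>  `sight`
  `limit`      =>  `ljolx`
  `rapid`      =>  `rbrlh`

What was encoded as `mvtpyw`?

murmur

The shift increases by 1 at each position, starting from +0: 0, 1, 2, ….
Undoing it on mvtpyw: m−0=m, v−1=u, t−2=r, p−3=m, y−4=u, w−5=r.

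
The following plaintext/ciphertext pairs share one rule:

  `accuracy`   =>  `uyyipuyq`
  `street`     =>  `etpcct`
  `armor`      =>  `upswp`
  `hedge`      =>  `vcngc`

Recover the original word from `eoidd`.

skull

a(0)→u(20) and c(2)→y(24) fit y≡15x+20 (mod 26); the inverse of 15 mod 26 is 7. Each letter's alphabet position (a=0..z=25) is mapped through 15·x+20 mod 26 — an affine cipher.
Undoing it on eoidd: e(4)→7·(4−20)≡18=s; o(14)→7·(14−20)≡10=k; i(8)→7·(8−20)≡20=u; d(3)→7·(3−20)≡11=l; d(3)→7·(3−20)≡11=l (all mod 26).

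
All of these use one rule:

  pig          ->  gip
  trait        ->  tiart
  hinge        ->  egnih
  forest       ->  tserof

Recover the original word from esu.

The output letters match the input read backwards: pig reversed is gip. The word is simply reversed.
Reversing it on esu: then reverse → use.

use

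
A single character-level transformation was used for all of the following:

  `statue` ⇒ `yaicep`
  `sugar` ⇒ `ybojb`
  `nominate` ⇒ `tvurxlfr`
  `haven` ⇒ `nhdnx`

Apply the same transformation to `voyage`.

In statue: s→y is +6, t→a is +7, a→i is +8, t→c is +9 — the shift increases by 1 each position. Letter i (0-indexed) is shifted by i+6, so successive shifts are 6, 7, 8, ….
Applying it to voyage: v+6=b, o+7=v, y+8=g, a+9=j, g+10=q, e+11=p.

bvgjqp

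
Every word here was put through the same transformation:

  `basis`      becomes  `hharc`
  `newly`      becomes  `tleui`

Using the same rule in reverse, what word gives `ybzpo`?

surge

In basis: b→h is +6, a→h is +7, s→a is +8, i→r is +9 — the shift increases by 1 each position. Letter i (0-indexed) is shifted by i+6, so successive shifts are 6, 7, 8, ….
Undoing it on ybzpo: y−6=s, b−7=u, z−8=r, p−9=g, o−10=e.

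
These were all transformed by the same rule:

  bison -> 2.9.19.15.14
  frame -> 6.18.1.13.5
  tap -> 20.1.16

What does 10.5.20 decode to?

jet

b is letter #2 and maps to 2: an offset of 0. Letters become their 1-indexed alphabet positions: a=1 … z=26.
Undoing it on 10.5.20: 10=j, 5=e, 20=t.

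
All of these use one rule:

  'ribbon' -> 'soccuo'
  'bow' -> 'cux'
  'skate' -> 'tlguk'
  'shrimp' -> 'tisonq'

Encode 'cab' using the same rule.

The shift depends on letter class: consonant r→s is +1, but vowel i→o is +6. Two shifts are in play — +6 for a/e/i/o/u, +1 for every other letter.
Applying it to cab: c(cons)+1=d, a(vowel)+6=g, b(cons)+1=c.

dgc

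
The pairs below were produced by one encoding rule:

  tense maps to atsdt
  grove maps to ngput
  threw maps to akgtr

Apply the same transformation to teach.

atfzk

Each letter's alphabet position (a=0..z=25) is mapped through 23·x+5 mod 26 — an affine cipher.
On teach: t(19)→23·19+5≡0=a; e(4)→23·4+5≡19=t; a(0)→23·0+5≡5=f; c(2)→23·2+5≡25=z; h(7)→23·7+5≡10=k (all mod 26).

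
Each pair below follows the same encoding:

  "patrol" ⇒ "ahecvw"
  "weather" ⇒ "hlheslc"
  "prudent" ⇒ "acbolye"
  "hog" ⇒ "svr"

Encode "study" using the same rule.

Two shifts are in play — +7 for a/e/i/o/u, +11 for every other letter.
Applying it to study: s(cons)+11=d, t(cons)+11=e, u(vowel)+7=b, d(cons)+11=o, y(cons)+11=j.

deboj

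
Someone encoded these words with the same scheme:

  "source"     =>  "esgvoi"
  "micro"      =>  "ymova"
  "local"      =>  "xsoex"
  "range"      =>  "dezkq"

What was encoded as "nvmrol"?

branch

A repeating key of period 2 is used — shifts +12, +4 over and over.
Reversing it on nvmrol: n−12=b, v−4=r, m−12=a, r−4=n, o−12=c, l−4=h.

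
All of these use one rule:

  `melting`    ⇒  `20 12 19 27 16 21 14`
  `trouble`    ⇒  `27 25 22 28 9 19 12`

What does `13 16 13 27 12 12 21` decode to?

The number is (letter's place in the alphabet, a=1) + 7.
Reversing it on 13 16 13 27 12 12 21: 13→(13−7)÷1=6=f, 16→(16−7)÷1=9=i, 13→(13−7)÷1=6=f, 27→(27−7)÷1=20=t, 12→(12−7)÷1=5=e, 12→(12−7)÷1=5=e, 21→(21−7)÷1=14=n.

fifteen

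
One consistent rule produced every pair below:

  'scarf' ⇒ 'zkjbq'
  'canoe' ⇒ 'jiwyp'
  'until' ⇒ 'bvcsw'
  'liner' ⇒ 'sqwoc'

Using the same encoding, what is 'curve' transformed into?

jcafp

Letter i (0-indexed) is shifted by i+7, so successive shifts are 7, 8, 9, ….
Applying it to curve: c+7=j, u+8=c, r+9=a, v+10=f, e+11=p.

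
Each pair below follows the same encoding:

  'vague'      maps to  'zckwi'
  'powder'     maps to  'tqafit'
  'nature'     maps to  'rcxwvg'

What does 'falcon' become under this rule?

jcpesp

The shifts repeat in a cycle of length 2: positions 0,1,… shift by +4, +2, then the pattern repeats.
On falcon: f+4=j, a+2=c, l+4=p, c+2=e, o+4=s, n+2=p.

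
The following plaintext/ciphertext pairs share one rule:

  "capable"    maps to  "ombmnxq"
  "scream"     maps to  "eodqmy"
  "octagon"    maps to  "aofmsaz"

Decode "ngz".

bun

Compare letters: c→o is +12, a→m is +12, p→b is +12 — a constant shift. Each letter is shifted forward by 12 in the alphabet (a Caesar shift of +12).
Undoing it on ngz: n−12=b, g−12=u, z−12=n.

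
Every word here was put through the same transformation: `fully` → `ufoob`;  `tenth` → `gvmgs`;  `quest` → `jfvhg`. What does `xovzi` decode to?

Letters are reflected about the middle of the alphabet (position → 25−position): Atbash.
Undoing it on xovzi: x↔c, o↔l, v↔e, z↔a, i↔r.

clear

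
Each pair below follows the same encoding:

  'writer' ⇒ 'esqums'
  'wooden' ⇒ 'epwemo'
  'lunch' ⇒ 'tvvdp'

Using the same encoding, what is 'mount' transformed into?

Shifts by position in writer: pos 0: w→e (+8), pos 1: r→s (+1), pos 2: i→q (+8), pos 3: t→u (+1) — repeating every 2. A repeating key of period 2 is used — shifts +8, +1 over and over.
Applying it to mount: m+8=u, o+1=p, u+8=c, n+1=o, t+8=b.

upcob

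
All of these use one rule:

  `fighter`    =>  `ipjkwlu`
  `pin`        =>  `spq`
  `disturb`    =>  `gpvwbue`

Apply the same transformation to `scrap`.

The shift depends on letter class: consonant f→i is +3, but vowel i→p is +7. Vowels shift forward by 7 and consonants shift forward by 3.
Applying it to scrap: s(cons)+3=v, c(cons)+3=f, r(cons)+3=u, a(vowel)+7=h, p(cons)+3=s.

vfuhs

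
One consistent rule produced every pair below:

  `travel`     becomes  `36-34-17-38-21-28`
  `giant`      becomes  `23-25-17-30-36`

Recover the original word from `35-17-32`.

t is letter #20 and maps to 36: an offset of 16. Each letter is replaced by its alphabet position (a=1..z=26) + 16.
Undoing it on 35-17-32: 35→(35−16)÷1=19=s, 17→(17−16)÷1=1=a, 32→(32−16)÷1=16=p.

sap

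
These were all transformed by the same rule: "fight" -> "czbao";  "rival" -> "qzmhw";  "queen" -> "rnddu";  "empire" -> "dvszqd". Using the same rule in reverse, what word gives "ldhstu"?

f(5)→c(2) and i(8)→z(25) fit y≡25x+7 (mod 26); the inverse of 25 mod 26 is 25. Each letter's alphabet position (a=0..z=25) is mapped through 25·x+7 mod 26 — an affine cipher.
Decoding ldhstu: l(11)→25·(11−7)≡22=w; d(3)→25·(3−7)≡4=e; h(7)→25·(7−7)≡0=a; s(18)→25·(18−7)≡15=p; t(19)→25·(19−7)≡14=o; u(20)→25·(20−7)≡13=n (all mod 26).

weapon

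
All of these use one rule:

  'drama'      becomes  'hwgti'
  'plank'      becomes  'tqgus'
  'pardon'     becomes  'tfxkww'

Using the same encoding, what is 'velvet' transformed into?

zjrcmc

Each letter shifts forward by (position + 4), i.e. 4, 5, 6, … — the shift grows by one for each successive letter.
On velvet: v+4=z, e+5=j, l+6=r, v+7=c, e+8=m, t+9=c.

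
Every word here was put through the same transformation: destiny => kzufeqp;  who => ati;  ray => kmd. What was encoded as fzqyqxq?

The output letters match the input read backwards, each shifted +12: destiny reversed is ynitsed. The word is reversed, then every letter is shifted forward by 12.
Decoding fzqyqxq: shift back: f−12=t, z−12=n, q−12=e, y−12=m, q−12=e, x−12=l, q−12=e → tnemele; then reverse → element.

element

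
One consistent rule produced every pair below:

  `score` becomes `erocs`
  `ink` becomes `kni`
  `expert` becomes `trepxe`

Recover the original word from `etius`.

suite

The output letters match the input read backwards: score reversed is erocs. The word is simply reversed.
Decoding etius: then reverse → suite.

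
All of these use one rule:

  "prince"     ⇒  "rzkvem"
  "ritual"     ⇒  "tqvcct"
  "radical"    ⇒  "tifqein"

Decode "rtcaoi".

plasma

Shifts by position in prince: pos 0: p→r (+2), pos 1: r→z (+8), pos 2: i→k (+2), pos 3: n→v (+8) — repeating every 2. A repeating key of period 2 is used — shifts +2, +8 over and over.
Undoing it on rtcaoi: r−2=p, t−8=l, c−2=a, a−8=s, o−2=m, i−8=a.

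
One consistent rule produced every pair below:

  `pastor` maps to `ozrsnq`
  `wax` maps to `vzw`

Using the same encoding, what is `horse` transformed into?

gnqrd

Compare letters: p→o is +25, a→z is +25, s→r is +25 — a constant shift. It's a constant shift of +25 (ROT25).
For horse: h+25=g, o+25=n, r+25=q, s+25=r, e+25=d.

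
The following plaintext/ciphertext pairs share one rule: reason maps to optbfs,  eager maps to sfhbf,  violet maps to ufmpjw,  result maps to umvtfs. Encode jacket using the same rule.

ufldbk

The output letters match the input read backwards, each shifted +1: reason reversed is nosaer. Two steps: reverse the string, then apply a Caesar shift of +1.
On jacket: reverse → tekcaj; then shift: t+1=u, e+1=f, k+1=l, c+1=d, a+1=b, j+1=k.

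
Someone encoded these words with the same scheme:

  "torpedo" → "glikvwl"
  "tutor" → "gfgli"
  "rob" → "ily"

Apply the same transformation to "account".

Each pair mirrors across the alphabet (t↔g, o↔l, r↔i): positions sum to 25. This is the alphabet-reversal cipher (Atbash): a becomes z, b becomes y, etc.
On account: a↔z, c↔x, c↔x, o↔l, u↔f, n↔m, t↔g.

zxxlfmg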